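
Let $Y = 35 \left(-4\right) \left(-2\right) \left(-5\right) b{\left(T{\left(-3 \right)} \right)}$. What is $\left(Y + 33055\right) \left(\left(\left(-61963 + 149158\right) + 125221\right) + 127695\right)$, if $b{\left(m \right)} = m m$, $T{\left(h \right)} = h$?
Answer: $6956970505$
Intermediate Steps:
$b{\left(m \right)} = m^{2}$
$Y = -12600$ ($Y = 35 \left(-4\right) \left(-2\right) \left(-5\right) \left(-3\right)^{2} = 35 \cdot 8 \left(-5\right) 9 = 35 \left(-40\right) 9 = \left(-1400\right) 9 = -12600$)
$\left(Y + 33055\right) \left(\left(\left(-61963 + 149158\right) + 125221\right) + 127695\right) = \left(-12600 + 33055\right) \left(\left(\left(-61963 + 149158\right) + 125221\right) + 127695\right) = 20455 \left(\left(87195 + 125221\right) + 127695\right) = 20455 \left(212416 + 127695\right) = 20455 \cdot 340111 = 6956970505$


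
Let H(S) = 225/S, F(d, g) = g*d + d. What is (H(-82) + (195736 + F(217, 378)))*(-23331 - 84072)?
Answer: -2448149674359/82 ≈ -2.9855e+10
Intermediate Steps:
F(d, g) = d + d*g (F(d, g) = d*g + d = d + d*g)
(H(-82) + (195736 + F(217, 378)))*(-23331 - 84072) = (225/(-82) + (195736 + 217*(1 + 378)))*(-23331 - 84072) = (225*(-1/82) + (195736 + 217*379))*(-107403) = (-225/82 + (195736 + 82243))*(-107403) = (-225/82 + 277979)*(-107403) = (22794053/82)*(-107403) = -2448149674359/82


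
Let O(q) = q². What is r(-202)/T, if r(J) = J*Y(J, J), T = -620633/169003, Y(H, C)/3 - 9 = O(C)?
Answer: 4179896780034/620633 ≈ 6.7349e+6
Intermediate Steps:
Y(H, C) = 27 + 3*C²
T = -620633/169003 (T = -620633*1/169003 = -620633/169003 ≈ -3.6723)
r(J) = J*(27 + 3*J²)
r(-202)/T = (3*(-202)*(9 + (-202)²))/(-620633/169003) = (3*(-202)*(9 + 40804))*(-169003/620633) = (3*(-202)*40813)*(-169003/620633) = -24732678*(-169003/620633) = 4179896780034/620633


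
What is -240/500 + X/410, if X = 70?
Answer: -317/1025 ≈ -0.30927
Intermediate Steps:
-240/500 + X/410 = -240/500 + 70/410 = -240*1/500 + 70*(1/410) = -12/25 + 7/41 = -317/1025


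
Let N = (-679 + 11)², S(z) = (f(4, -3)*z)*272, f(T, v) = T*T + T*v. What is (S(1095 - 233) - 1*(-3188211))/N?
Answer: 4126067/446224 ≈ 9.2466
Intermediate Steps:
f(T, v) = T² + T*v
S(z) = 1088*z (S(z) = ((4*(4 - 3))*z)*272 = ((4*1)*z)*272 = (4*z)*272 = 1088*z)
N = 446224 (N = (-668)² = 446224)
(S(1095 - 233) - 1*(-3188211))/N = (1088*(1095 - 233) - 1*(-3188211))/446224 = (1088*862 + 3188211)*(1/446224) = (937856 + 3188211)*(1/446224) = 4126067*(1/446224) = 4126067/446224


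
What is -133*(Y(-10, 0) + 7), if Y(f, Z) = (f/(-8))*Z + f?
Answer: 399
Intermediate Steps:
Y(f, Z) = f - Z*f/8 (Y(f, Z) = (f*(-⅛))*Z + f = (-f/8)*Z + f = -Z*f/8 + f = f - Z*f/8)
-133*(Y(-10, 0) + 7) = -133*((⅛)*(-10)*(8 - 1*0) + 7) = -133*((⅛)*(-10)*(8 + 0) + 7) = -133*((⅛)*(-10)*8 + 7) = -133*(-10 + 7) = -133*(-3) = 399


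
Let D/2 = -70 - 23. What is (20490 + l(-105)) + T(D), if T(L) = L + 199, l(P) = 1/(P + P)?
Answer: 4305629/210 ≈ 20503.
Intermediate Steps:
l(P) = 1/(2*P)
D = -186 (D = 2*(-70 - 23) = 2*(-93) = -186)
T(L) = 199 + L
(20490 + l(-105)) + T(D) = (20490 + (½)/(-105)) + (199 - 186) = (20490 + (½)*(-1/105)) + 13 = (20490 - 1/210) + 13 = 4302899/210 + 13 = 4305629/210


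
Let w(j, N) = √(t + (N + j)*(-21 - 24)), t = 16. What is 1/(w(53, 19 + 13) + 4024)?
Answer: 4024/16196385 - I*√3809/16196385 ≈ 0.00024845 - 3.8105e-6*I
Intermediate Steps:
w(j, N) = √(16 - 45*N - 45*j) (w(j, N) = √(16 + (N + j)*(-21 - 24)) = √(16 + (N + j)*(-45)) = √(16 + (-45*N - 45*j)) = √(16 - 45*N - 45*j))
1/(w(53, 19 + 13) + 4024) = 1/(√(16 - 45*(19 + 13) - 45*53) + 4024) = 1/(√(16 - 45*32 - 2385) + 4024) = 1/(√(16 - 1440 - 2385) + 4024) = 1/(√(-3809) + 4024) = 1/(I*√3809 + 4024) = 1/(4024 + I*√3809)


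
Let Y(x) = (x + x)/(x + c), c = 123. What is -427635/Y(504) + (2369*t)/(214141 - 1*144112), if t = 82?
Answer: -2086275558349/7843248 ≈ -2.6600e+5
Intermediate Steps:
Y(x) = 2*x/(123 + x) (Y(x) = (x + x)/(x + 123) = (2*x)/(123 + x) = 2*x/(123 + x))
-427635/Y(504) + (2369*t)/(214141 - 1*144112) = -427635/(2*504/(123 + 504)) + (2369*82)/(214141 - 1*144112) = -427635/(2*504/627) + 194258/(214141 - 144112) = -427635/(2*504*(1/627)) + 194258/70029 = -427635/336/209 + 194258*(1/70029) = -427635*209/336 + 194258/70029 = -29791905/112 + 194258/70029 = -2086275558349/7843248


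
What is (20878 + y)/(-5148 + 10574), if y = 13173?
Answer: 34051/5426 ≈ 6.2755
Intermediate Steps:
(20878 + y)/(-5148 + 10574) = (20878 + 13173)/(-5148 + 10574) = 34051/5426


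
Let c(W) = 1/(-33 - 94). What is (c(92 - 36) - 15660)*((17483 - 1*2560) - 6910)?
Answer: -15936422673/127 ≈ -1.2548e+8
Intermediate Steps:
c(W) = -1/127 (c(W) = 1/(-127) = -1/127)
(c(92 - 36) - 15660)*((17483 - 1*2560) - 6910) = (-1/127 - 15660)*((17483 - 1*2560) - 6910) = -1988821*((17483 - 2560) - 6910)/127 = -1988821*(14923 - 6910)/127 = -1988821/127*8013 = -15936422673/127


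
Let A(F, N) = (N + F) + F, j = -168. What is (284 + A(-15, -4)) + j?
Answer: 82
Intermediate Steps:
A(F, N) = N + 2*F (A(F, N) = (F + N) + F = N + 2*F)
(284 + A(-15, -4)) + j = (284 + (-4 + 2*(-15))) - 168 = (284 + (-4 - 30)) - 168 = (284 - 34) - 168 = 250 - 168 = 82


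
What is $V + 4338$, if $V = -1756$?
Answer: $2582$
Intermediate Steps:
$V + 4338 = -1756 + 4338 = 2582$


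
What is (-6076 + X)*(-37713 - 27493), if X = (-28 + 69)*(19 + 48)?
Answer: 217070774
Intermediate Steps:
X = 2747 (X = 41*67 = 2747)
(-6076 + X)*(-37713 - 27493) = (-6076 + 2747)*(-37713 - 27493) = -3329*(-65206) = 217070774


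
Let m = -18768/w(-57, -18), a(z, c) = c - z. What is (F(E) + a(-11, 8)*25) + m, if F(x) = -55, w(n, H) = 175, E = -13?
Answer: 54732/175 ≈ 312.75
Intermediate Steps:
m = -18768/175 ≈ -107.25
(F(E) + a(-11, 8)*25) + m = (-55 + (8 - 1*(-11))*25) - 18768/175 = (-55 + (8 + 11)*25) - 18768/175 = (-55 + 19*25) - 18768/175 = (-55 + 475) - 18768/175 = 420 - 18768/175 = 54732/175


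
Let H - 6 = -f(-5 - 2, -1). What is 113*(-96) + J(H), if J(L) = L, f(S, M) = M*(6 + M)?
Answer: -10837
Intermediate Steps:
H = 11 (H = 6 - (-1)*(6 - 1) = 6 - (-1)*5 = 6 - 1*(-5) = 6 + 5 = 11)
113*(-96) + J(H) = 113*(-96) + 11 = -10848 + 11 = -10837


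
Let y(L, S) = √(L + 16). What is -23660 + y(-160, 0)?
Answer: -23660 + 12*I ≈ -23660.0 + 12.0*I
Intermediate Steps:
y(L, S) = √(16 + L)
-23660 + y(-160, 0) = -23660 + √(16 - 160) = -23660 + √(-144) = -23660 + 12*I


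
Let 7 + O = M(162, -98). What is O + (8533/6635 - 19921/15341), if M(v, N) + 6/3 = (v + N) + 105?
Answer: 16284734518/101787535 ≈ 159.99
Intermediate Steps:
M(v, N) = 103 + N + v (M(v, N) = -2 + ((v + N) + 105) = -2 + ((N + v) + 105) = -2 + (105 + N + v) = 103 + N + v)
O = 160 (O = -7 + (103 - 98 + 162) = -7 + 167 = 160)
O + (8533/6635 - 19921/15341) = 160 + (8533/6635 - 19921/15341) = 160 - 1271082/101787535 = 16284734518/101787535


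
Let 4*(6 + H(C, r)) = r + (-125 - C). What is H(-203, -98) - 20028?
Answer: -20039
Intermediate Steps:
H(C, r) = -149/4 - C/4 + r/4 (H(C, r) = -6 + (r + (-125 - C))/4 = -6 + (-125 + r - C)/4 = -6 + (-125/4 - C/4 + r/4) = -149/4 - C/4 + r/4)
H(-203, -98) - 20028 = (-149/4 - ¼*(-203) + (¼)*(-98)) - 20028 = (-149/4 + 203/4 - 49/2) - 20028 = -11 - 20028 = -20039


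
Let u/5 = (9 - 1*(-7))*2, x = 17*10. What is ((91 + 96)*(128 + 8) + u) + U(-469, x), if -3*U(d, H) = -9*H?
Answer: 26102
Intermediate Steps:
x = 170
u = 160 (u = 5*((9 - 1*(-7))*2) = 5*((9 + 7)*2) = 5*(16*2) = 5*32 = 160)
U(d, H) = 3*H (U(d, H) = -(-3)*H = 3*H)
((91 + 96)*(128 + 8) + u) + U(-469, x) = ((91 + 96)*(128 + 8) + 160) + 3*170 = (187*136 + 160) + 510 = (25432 + 160) + 510 = 25592 + 510 = 26102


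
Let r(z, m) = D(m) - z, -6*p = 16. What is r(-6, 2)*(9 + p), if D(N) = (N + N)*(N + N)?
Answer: 418/3 ≈ 139.33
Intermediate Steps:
p = -8/3 (p = -⅙*16 = -8/3 ≈ -2.6667)
D(N) = 4*N² (D(N) = (2*N)*(2*N) = 4*N²)
r(z, m) = -z + 4*m² (r(z, m) = 4*m² - z = -z + 4*m²)
r(-6, 2)*(9 + p) = (-1*(-6) + 4*2²)*(9 - 8/3) = (6 + 4*4)*(19/3) = (6 + 16)*(19/3) = 22*(19/3) = 418/3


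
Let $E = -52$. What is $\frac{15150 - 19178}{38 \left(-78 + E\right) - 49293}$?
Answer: $\frac{4028}{54233} \approx 0.074272$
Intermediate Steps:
$\frac{15150 - 19178}{38 \left(-78 + E\right) - 49293} = \frac{15150 - 19178}{38 \left(-78 - 52\right) - 49293} = - \frac{4028}{38 \left(-130\right) - 49293} = - \frac{4028}{-4940 - 49293} = - \frac{4028}{-54233} = \left(-4028\right) \left(- \frac{1}{54233}\right) = \frac{4028}{54233}$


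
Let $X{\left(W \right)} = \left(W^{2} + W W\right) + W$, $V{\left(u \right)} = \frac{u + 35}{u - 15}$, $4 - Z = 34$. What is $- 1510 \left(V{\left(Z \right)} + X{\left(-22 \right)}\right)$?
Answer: $- \frac{12854630}{9} \approx -1.4283 \cdot 10^{6}$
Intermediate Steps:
$Z = -30$ ($Z = 4 - 34 = -30$)
$V{\left(u \right)} = \frac{35 + u}{-15 + u}$
$X{\left(W \right)} = W + 2 W^{2}$ ($X{\left(W \right)} = \left(W^{2} + W^{2}\right) + W = 2 W^{2} + W = W + 2 W^{2}$)
$- 1510 \left(V{\left(Z \right)} + X{\left(-22 \right)}\right) = - 1510 \left(\frac{35 - 30}{-15 - 30} - 22 \left(1 + 2 \left(-22\right)\right)\right) = - 1510 \left(\frac{1}{-45} \cdot 5 - 22 \left(1 - 44\right)\right) = - 1510 \left(\left(- \frac{1}{45}\right) 5 - -946\right) = - 1510 \left(- \frac{1}{9} + 946\right) = \left(-1510\right) \frac{8513}{9} = - \frac{12854630}{9}$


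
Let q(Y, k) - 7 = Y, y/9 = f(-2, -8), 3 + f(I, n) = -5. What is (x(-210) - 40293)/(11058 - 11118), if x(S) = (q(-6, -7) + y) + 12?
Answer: 10088/15 ≈ 672.53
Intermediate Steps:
f(I, n) = -8 (f(I, n) = -3 - 5 = -8)
y = -72 (y = 9*(-8) = -72)
q(Y, k) = 7 + Y
x(S) = -59 (x(S) = ((7 - 6) - 72) + 12 = (1 - 72) + 12 = -71 + 12 = -59)
(x(-210) - 40293)/(11058 - 11118) = (-59 - 40293)/(11058 - 11118) = -40352/(-60) = -40352*(-1/60) = 10088/15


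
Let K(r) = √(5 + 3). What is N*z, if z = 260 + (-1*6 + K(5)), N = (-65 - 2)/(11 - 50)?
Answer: 17018/39 + 134*√2/39 ≈ 441.22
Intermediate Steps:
K(r) = 2*√2 (K(r) = √8 = 2*√2)
N = 67/39 (N = -67/(-39) = -67*(-1/39) = 67/39 ≈ 1.7179)
z = 254 + 2*√2 (z = 260 + (-1*6 + 2*√2) = 260 + (-6 + 2*√2) = 254 + 2*√2 ≈ 256.83)
N*z = 67*(254 + 2*√2)/39 = 17018/39 + 134*√2/39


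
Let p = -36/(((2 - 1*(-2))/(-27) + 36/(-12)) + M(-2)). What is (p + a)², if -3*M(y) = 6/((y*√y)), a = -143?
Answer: (-235211657*I + 86355126*√2)/(-13721*I + 4590*√2) ≈ 17448.0 + 646.07*I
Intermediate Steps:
M(y) = -2/y^(3/2) (M(y) = -2/(y*√y) = -2/(y^(3/2)) = -2/y^(3/2))
p = -36/(-85/27 - I*√2/2) (p = -36/(((2 - 1*(-2))/(-27) + 36/(-12)) - I*√2/2) = -36/(((2 + 2)*(-1/27) + 36*(-1/12)) - I*√2/2) = -36/((4*(-1/27) - 3) - I*√2/2) = -36/((-4/27 - 3) - I*√2/2) = -36/(-85/27 - I*√2/2) ≈ 10.886 - 2.4451*I)
(p + a)² = ((165240/15179 - 26244*I*√2/15179) - 143)² = (-2005357/15179 - 26244*I*√2/15179)²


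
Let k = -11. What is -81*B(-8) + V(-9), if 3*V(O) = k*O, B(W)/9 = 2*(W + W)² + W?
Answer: -367383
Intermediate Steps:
B(W) = 9*W + 72*W² (B(W) = 9*(2*(W + W)² + W) = 9*(2*(2*W)² + W) = 9*(2*(4*W²) + W) = 9*(8*W² + W) = 9*(W + 8*W²) = 9*W + 72*W²)
V(O) = -11*O/3 (V(O) = (-11*O)/3 = -11*O/3)
-81*B(-8) + V(-9) = -729*(-8)*(1 + 8*(-8)) - 11/3*(-9) = -729*(-8)*(1 - 64) + 33 = -729*(-8)*(-63) + 33 = -81*4536 + 33 = -367416 + 33 = -367383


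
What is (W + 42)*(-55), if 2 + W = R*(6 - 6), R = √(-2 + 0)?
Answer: -2200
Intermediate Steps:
R = I*√2 (R = √(-2) = I*√2 ≈ 1.4142*I)
W = -2 (W = -2 + (I*√2)*(6 - 6) = -2 + (I*√2)*0 = -2 + 0 = -2)
(W + 42)*(-55) = (-2 + 42)*(-55) = 40*(-55) = -2200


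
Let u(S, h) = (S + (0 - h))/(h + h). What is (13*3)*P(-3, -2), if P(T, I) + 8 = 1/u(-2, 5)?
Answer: -2574/7 ≈ -367.71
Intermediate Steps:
u(S, h) = (S - h)/(2*h) (u(S, h) = (S - h)/((2*h)) = (S - h)*(1/(2*h)) = (S - h)/(2*h))
P(T, I) = -66/7 (P(T, I) = -8 + 1/((½)*(-2 - 1*5)/5) = -8 + 1/((½)*(⅕)*(-2 - 5)) = -8 + 1/((½)*(⅕)*(-7)) = -8 + 1/(-7/10) = -8 - 10/7 = -66/7)
(13*3)*P(-3, -2) = (13*3)*(-66/7) = 39*(-66/7) = -2574/7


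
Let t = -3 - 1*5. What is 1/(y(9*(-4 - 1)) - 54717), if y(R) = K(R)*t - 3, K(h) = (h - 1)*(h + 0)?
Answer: -1/71280 ≈ -1.4029e-5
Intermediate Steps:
K(h) = h*(-1 + h) (K(h) = (-1 + h)*h = h*(-1 + h))
t = -8 (t = -3 - 5 = -8)
y(R) = -3 - 8*R*(-1 + R) (y(R) = (R*(-1 + R))*(-8) - 3 = -8*R*(-1 + R) - 3 = -3 - 8*R*(-1 + R))
1/(y(9*(-4 - 1)) - 54717) = 1/((-3 - 8*9*(-4 - 1)*(-1 + 9*(-4 - 1))) - 54717) = 1/((-3 - 8*9*(-5)*(-1 + 9*(-5))) - 54717) = 1/((-3 - 8*(-45)*(-1 - 45)) - 54717) = 1/((-3 - 8*(-45)*(-46)) - 54717) = 1/((-3 - 16560) - 54717) = 1/(-16563 - 54717) = 1/(-71280) = -1/71280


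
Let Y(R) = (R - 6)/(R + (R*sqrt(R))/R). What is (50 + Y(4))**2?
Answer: 22201/9 ≈ 2466.8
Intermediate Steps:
Y(R) = (-6 + R)/(R + sqrt(R)) (Y(R) = (-6 + R)/(R + R**(3/2)/R) = (-6 + R)/(R + sqrt(R)))
(50 + Y(4))**2 = (50 + 4*(-6 + 4)/(4**2 + 4**(3/2)))**2 = (50 + 4*(-2)/(16 + 8))**2 = (50 + 4*(-2)/24)**2 = (50 + 4*(1/24)*(-2))**2 = (50 - 1/3)**2 = (149/3)**2 = 22201/9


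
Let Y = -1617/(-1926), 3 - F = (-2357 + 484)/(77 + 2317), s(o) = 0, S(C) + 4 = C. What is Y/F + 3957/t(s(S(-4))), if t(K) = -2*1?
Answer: -3833447823/1937770 ≈ -1978.3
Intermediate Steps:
S(C) = -4 + C
F = 9055/2394 (F = 3 - (-2357 + 484)/(77 + 2317) = 3 - (-1873)/2394 = 3 - 1*(-1873/2394) = 3 + 1873/2394 = 9055/2394 ≈ 3.7824)
t(K) = -2
Y = 539/642 (Y = -1617*(-1/1926) = 539/642 ≈ 0.83956)
Y/F + 3957/t(s(S(-4))) = 539/(642*(9055/2394)) + 3957/(-2) = (539/642)*(2394/9055) + 3957*(-½) = 215061/968885 - 3957/2 = -3833447823/1937770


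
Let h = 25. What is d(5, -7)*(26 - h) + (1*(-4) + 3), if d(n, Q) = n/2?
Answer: 3/2 ≈ 1.5000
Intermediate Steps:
d(n, Q) = n/2 (d(n, Q) = n*(½) = n/2)
d(5, -7)*(26 - h) + (1*(-4) + 3) = ((½)*5)*(26 - 1*25) + (1*(-4) + 3) = 5*(26 - 25)/2 + (-4 + 3) = (5/2)*1 - 1 = 5/2 - 1 = 3/2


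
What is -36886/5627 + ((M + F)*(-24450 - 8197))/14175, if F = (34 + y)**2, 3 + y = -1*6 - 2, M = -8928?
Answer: 1542412655881/79762725 ≈ 19338.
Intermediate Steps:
y = -11 (y = -3 + (-1*6 - 2) = -3 + (-6 - 2) = -3 - 8 = -11)
F = 529 (F = (34 - 11)**2 = 23**2 = 529)
-36886/5627 + ((M + F)*(-24450 - 8197))/14175 = -36886/5627 + ((-8928 + 529)*(-24450 - 8197))/14175 = -36886*1/5627 - 8399*(-32647)*(1/14175) = -36886/5627 + 274202153*(1/14175) = -36886/5627 + 274202153/14175 = 1542412655881/79762725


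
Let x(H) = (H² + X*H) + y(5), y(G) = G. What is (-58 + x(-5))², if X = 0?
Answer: 784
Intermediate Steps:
x(H) = 5 + H² (x(H) = (H² + 0*H) + 5 = (H² + 0) + 5 = H² + 5 = 5 + H²)
(-58 + x(-5))² = (-58 + (5 + (-5)²))² = (-58 + (5 + 25))² = (-58 + 30)² = (-28)² = 784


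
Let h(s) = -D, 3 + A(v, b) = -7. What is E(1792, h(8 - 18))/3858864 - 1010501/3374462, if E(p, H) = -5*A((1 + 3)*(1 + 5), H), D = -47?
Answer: -974804301941/3255397482792 ≈ -0.29944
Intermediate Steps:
A(v, b) = -10 (A(v, b) = -3 - 7 = -10)
h(s) = 47 (h(s) = -1*(-47) = 47)
E(p, H) = 50 (E(p, H) = -5*(-10) = 50)
E(1792, h(8 - 18))/3858864 - 1010501/3374462 = 50/3858864 - 1010501/3374462 = 50*(1/3858864) - 1010501*1/3374462 = 25/1929432 - 1010501/3374462 = -974804301941/3255397482792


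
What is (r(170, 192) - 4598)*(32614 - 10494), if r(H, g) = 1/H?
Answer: -1729029708/17 ≈ -1.0171e+8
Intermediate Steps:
(r(170, 192) - 4598)*(32614 - 10494) = (1/170 - 4598)*(32614 - 10494) = (1/170 - 4598)*22120 = -781659/170*22120 = -1729029708/17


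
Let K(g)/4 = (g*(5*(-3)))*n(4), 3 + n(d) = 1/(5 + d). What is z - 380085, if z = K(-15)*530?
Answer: -1758085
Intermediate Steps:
n(d) = -3 + 1/(5 + d)
K(g) = 520*g/3 (K(g) = 4*((g*(5*(-3)))*((-14 - 3*4)/(5 + 4))) = 4*((g*(-15))*((-14 - 12)/9)) = 4*((-15*g)*((⅑)*(-26))) = 4*(-15*g*(-26/9)) = 4*(130*g/3) = 520*g/3)
z = -1378000 (z = ((520/3)*(-15))*530 = -2600*530 = -1378000)
z - 380085 = -1378000 - 380085 = -1758085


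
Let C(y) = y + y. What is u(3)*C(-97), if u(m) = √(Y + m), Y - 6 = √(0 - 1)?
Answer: -194*√(9 + I) ≈ -582.89 - 32.284*I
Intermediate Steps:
Y = 6 + I (Y = 6 + √(0 - 1) = 6 + √(-1) = 6 + I ≈ 6.0 + 1.0*I)
C(y) = 2*y
u(m) = √(6 + I + m) (u(m) = √((6 + I) + m) = √(6 + I + m))
u(3)*C(-97) = √(6 + I + 3)*(2*(-97)) = √(9 + I)*(-194) = -194*√(9 + I)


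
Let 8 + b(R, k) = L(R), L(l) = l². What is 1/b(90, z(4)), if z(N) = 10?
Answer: 1/8092 ≈ 0.00012358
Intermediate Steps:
b(R, k) = -8 + R²
1/b(90, z(4)) = 1/(-8 + 90²) = 1/(-8 + 8100) = 1/8092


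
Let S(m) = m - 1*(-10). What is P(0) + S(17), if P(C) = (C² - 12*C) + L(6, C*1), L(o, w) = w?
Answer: 27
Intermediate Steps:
P(C) = C² - 11*C (P(C) = (C² - 12*C) + C*1 = (C² - 12*C) + C = C² - 11*C)
S(m) = 10 + m (S(m) = m + 10 = 10 + m)
P(0) + S(17) = 0*(-11 + 0) + (10 + 17) = 0*(-11) + 27 = 0 + 27 = 27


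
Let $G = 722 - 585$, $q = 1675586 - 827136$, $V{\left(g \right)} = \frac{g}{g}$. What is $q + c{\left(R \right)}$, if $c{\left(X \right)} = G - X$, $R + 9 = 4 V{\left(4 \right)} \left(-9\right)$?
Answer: $848632$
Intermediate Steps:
$V{\left(g \right)} = 1$
$q = 848450$
$G = 137$
$R = -45$ ($R = -9 + 4 \cdot 1 \left(-9\right) = -9 + 4 \left(-9\right) = -9 - 36 = -45$)
$c{\left(X \right)} = 137 - X$
$q + c{\left(R \right)} = 848450 + \left(137 - -45\right) = 848450 + \left(137 + 45\right) = 848450 + 182 = 848632$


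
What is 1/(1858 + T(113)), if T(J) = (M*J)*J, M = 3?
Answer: 1/40165 ≈ 2.4897e-5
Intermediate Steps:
T(J) = 3*J² (T(J) = (3*J)*J = 3*J²)
1/(1858 + T(113)) = 1/(1858 + 3*113²) = 1/(1858 + 3*12769) = 1/(1858 + 38307) = 1/40165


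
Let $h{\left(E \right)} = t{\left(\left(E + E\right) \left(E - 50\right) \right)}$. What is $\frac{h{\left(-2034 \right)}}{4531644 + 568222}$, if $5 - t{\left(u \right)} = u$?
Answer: $- \frac{8477707}{5099866} \approx -1.6623$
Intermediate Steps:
$t{\left(u \right)} = 5 - u$
$h{\left(E \right)} = 5 - 2 E \left(-50 + E\right)$ ($h{\left(E \right)} = 5 - \left(E + E\right) \left(E - 50\right) = 5 - 2 E \left(-50 + E\right)$)
$\frac{h{\left(-2034 \right)}}{4531644 + 568222} = \frac{5 - - 4068 \left(-50 - 2034\right)}{4531644 + 568222} = \frac{5 - \left(-4068\right) \left(-2084\right)}{5099866} = \left(5 - 8477712\right) \frac{1}{5099866} = \left(-8477707\right) \frac{1}{5099866} = - \frac{8477707}{5099866}$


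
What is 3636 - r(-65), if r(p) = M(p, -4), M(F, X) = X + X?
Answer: 3644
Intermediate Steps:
M(F, X) = 2*X
r(p) = -8 (r(p) = 2*(-4) = -8)
3636 - r(-65) = 3636 - 1*(-8) = 3636 + 8 = 3644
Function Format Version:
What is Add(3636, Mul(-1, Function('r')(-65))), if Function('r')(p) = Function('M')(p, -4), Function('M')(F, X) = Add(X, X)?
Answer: 3644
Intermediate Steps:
Function('M')(F, X) = Mul(2, X)
Function('r')(p) = -8 (Function('r')(p) = Mul(2, -4) = -8)
Add(3636, Mul(-1, Function('r')(-65))) = Add(3636, Mul(-1, -8)) = Add(3636, 8) = 3644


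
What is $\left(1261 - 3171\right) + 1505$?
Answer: $-405$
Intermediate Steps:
$\left(1261 - 3171\right) + 1505 = -1910 + 1505 = -405$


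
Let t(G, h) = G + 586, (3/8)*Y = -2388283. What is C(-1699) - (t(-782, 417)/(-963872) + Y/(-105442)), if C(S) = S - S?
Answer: -328858123109/5444603112 ≈ -60.401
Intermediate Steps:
Y = -19106264/3 (Y = (8/3)*(-2388283) = -19106264/3 ≈ -6.3688e+6)
t(G, h) = 586 + G
C(S) = 0
C(-1699) - (t(-782, 417)/(-963872) + Y/(-105442)) = 0 - ((586 - 782)/(-963872) - 19106264/3/(-105442)) = 0 - (-196*(-1/963872) - 19106264/3*(-1/105442)) = 0 - (7/34424 + 9553132/158163) = 0 - 1*328858123109/5444603112 = 0 - 328858123109/5444603112 = -328858123109/5444603112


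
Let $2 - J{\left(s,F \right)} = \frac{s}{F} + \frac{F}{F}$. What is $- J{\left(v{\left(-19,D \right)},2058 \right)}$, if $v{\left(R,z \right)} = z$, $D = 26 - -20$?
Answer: $- \frac{1006}{1029} \approx -0.97765$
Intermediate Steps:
$D = 46$ ($D = 26 + 20 = 46$)
$J{\left(s,F \right)} = 1 - \frac{s}{F}$ ($J{\left(s,F \right)} = 2 - \left(\frac{s}{F} + \frac{F}{F}\right) = 2 - \left(\frac{s}{F} + 1\right) = 2 - \left(1 + \frac{s}{F}\right) = 1 - \frac{s}{F}$)
$- J{\left(v{\left(-19,D \right)},2058 \right)} = - \frac{2058 - 46}{2058} = - \frac{2012}{2058} = \left(-1\right) \frac{1006}{1029} = - \frac{1006}{1029}$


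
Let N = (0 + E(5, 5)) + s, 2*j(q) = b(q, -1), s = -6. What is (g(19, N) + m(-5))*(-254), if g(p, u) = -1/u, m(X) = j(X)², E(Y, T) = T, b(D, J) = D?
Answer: -3683/2 ≈ -1841.5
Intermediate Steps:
j(q) = q/2
m(X) = X²/4 (m(X) = (X/2)² = X²/4)
N = -1 (N = (0 + 5) - 6 = 5 - 6 = -1)
(g(19, N) + m(-5))*(-254) = (-1/(-1) + (¼)*(-5)²)*(-254) = (-1*(-1) + (¼)*25)*(-254) = (1 + 25/4)*(-254) = (29/4)*(-254) = -3683/2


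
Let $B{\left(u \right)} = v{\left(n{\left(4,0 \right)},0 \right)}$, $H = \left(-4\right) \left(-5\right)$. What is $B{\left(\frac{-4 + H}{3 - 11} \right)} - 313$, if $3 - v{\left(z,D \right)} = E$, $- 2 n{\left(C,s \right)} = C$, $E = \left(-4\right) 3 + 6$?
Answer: $-304$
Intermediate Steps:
$H = 20$
$E = -6$ ($E = -12 + 6 = -6$)
$n{\left(C,s \right)} = - \frac{C}{2}$
$v{\left(z,D \right)} = 9$ ($v{\left(z,D \right)} = 3 - -6 = 3 + 6 = 9$)
$B{\left(u \right)} = 9$
$B{\left(\frac{-4 + H}{3 - 11} \right)} - 313 = 9 - 313 = -304$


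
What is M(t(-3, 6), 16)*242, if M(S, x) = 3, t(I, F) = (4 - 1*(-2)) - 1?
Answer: 726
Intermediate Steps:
t(I, F) = 5 (t(I, F) = (4 + 2) - 1 = 6 - 1 = 5)
M(t(-3, 6), 16)*242 = 3*242 = 726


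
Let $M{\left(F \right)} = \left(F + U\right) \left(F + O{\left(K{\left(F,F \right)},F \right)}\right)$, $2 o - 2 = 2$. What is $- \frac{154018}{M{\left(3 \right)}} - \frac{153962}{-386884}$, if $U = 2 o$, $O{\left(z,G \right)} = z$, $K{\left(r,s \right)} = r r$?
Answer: $- \frac{3723385444}{2031141} \approx -1833.2$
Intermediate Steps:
$K{\left(r,s \right)} = r^{2}$
$o = 2$ ($o = 1 + \frac{1}{2} \cdot 2 = 1 + 1 = 2$)
$U = 4$ ($U = 2 \cdot 2 = 4$)
$M{\left(F \right)} = \left(4 + F\right) \left(F + F^{2}\right)$ ($M{\left(F \right)} = \left(F + 4\right) \left(F + F^{2}\right) = \left(4 + F\right) \left(F + F^{2}\right)$)
$- \frac{154018}{M{\left(3 \right)}} - \frac{153962}{-386884} = - \frac{154018}{3 \left(4 + 3^{2} + 5 \cdot 3\right)} - \frac{153962}{-386884} = - \frac{154018}{3 \left(4 + 9 + 15\right)} - - \frac{76981}{193442} = - \frac{154018}{3 \cdot 28} + \frac{76981}{193442} = - \frac{154018}{84} + \frac{76981}{193442} = \left(-154018\right) \frac{1}{84} + \frac{76981}{193442} = - \frac{77009}{42} + \frac{76981}{193442} = - \frac{3723385444}{2031141}$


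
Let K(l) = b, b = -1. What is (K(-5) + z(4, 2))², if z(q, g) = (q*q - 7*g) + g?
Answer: 9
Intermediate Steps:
K(l) = -1
z(q, g) = q² - 6*g (z(q, g) = (q² - 7*g) + g = q² - 6*g)
(K(-5) + z(4, 2))² = (-1 + (4² - 6*2))² = (-1 + (16 - 12))² = (-1 + 4)² = 3² = 9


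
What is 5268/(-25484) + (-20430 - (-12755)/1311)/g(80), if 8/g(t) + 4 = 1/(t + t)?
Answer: 315896453307/30988544 ≈ 10194.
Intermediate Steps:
g(t) = 8/(-4 + 1/(2*t)) (g(t) = 8/(-4 + 1/(t + t)) = 8/(-4 + 1/(2*t)))
5268/(-25484) + (-20430 - (-12755)/1311)/g(80) = 5268/(-25484) + (-20430 - (-12755)/1311)/((-16*80/(-1 + 8*80))) = 5268*(-1/25484) + (-20430 - (-12755)/1311)/((-16*80/(-1 + 640))) = -1317/6371 + (-20430 - 1*(-12755/1311))/((-16*80/639)) = -1317/6371 + (-20430 + 12755/1311)/((-16*80*1/639)) = -1317/6371 - 26770975/(1311*(-1280/639)) = -1317/6371 - 26770975/1311*(-639/1280) = -1317/6371 + 1140443535/111872 = 315896453307/30988544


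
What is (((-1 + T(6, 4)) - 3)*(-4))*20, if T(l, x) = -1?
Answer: 400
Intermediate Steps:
(((-1 + T(6, 4)) - 3)*(-4))*20 = (((-1 - 1) - 3)*(-4))*20 = ((-2 - 3)*(-4))*20 = -5*(-4)*20 = 20*20 = 400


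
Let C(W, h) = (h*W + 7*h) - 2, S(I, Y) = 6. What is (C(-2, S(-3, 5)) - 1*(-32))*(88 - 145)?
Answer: -3420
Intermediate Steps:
C(W, h) = -2 + 7*h + W*h (C(W, h) = (W*h + 7*h) - 2 = (7*h + W*h) - 2 = -2 + 7*h + W*h)
(C(-2, S(-3, 5)) - 1*(-32))*(88 - 145) = ((-2 + 7*6 - 2*6) - 1*(-32))*(88 - 145) = ((-2 + 42 - 12) + 32)*(-57) = (28 + 32)*(-57) = 60*(-57) = -3420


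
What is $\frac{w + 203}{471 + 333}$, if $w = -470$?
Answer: $- \frac{89}{268} \approx -0.33209$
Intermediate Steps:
$\frac{w + 203}{471 + 333} = \frac{-470 + 203}{471 + 333} = \frac{1}{804} \left(-267\right) = - \frac{89}{268}$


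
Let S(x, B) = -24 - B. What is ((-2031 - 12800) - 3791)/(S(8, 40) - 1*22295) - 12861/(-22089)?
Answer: 232966819/164629317 ≈ 1.4151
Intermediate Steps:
((-2031 - 12800) - 3791)/(S(8, 40) - 1*22295) - 12861/(-22089) = ((-2031 - 12800) - 3791)/((-24 - 1*40) - 1*22295) - 12861/(-22089) = (-14831 - 3791)/((-24 - 40) - 22295) - 12861*(-1/22089) = -18622/(-64 - 22295) + 4287/7363 = -18622/(-22359) + 4287/7363 = -18622*(-1/22359) + 4287/7363 = 18622/22359 + 4287/7363 = 232966819/164629317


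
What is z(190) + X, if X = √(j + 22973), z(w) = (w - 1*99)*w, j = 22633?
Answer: 17290 + √45606 ≈ 17504.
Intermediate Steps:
z(w) = w*(-99 + w) (z(w) = (w - 99)*w = (-99 + w)*w = w*(-99 + w))
X = √45606 (X = √(22633 + 22973) = √45606 ≈ 213.56)
z(190) + X = 190*(-99 + 190) + √45606 = 190*91 + √45606 = 17290 + √45606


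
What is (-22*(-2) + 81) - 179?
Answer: -54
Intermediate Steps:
(-22*(-2) + 81) - 179 = (44 + 81) - 179 = 125 - 179 = -54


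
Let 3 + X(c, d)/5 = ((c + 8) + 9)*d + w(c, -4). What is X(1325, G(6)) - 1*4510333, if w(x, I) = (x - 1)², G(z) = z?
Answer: 4294792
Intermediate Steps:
w(x, I) = (-1 + x)²
X(c, d) = -15 + 5*(-1 + c)² + 5*d*(17 + c) (X(c, d) = -15 + 5*(((c + 8) + 9)*d + (-1 + c)²) = -15 + 5*(((8 + c) + 9)*d + (-1 + c)²) = -15 + 5*((17 + c)*d + (-1 + c)²) = -15 + 5*(d*(17 + c) + (-1 + c)²) = -15 + 5*((-1 + c)² + d*(17 + c)) = -15 + (5*(-1 + c)² + 5*d*(17 + c)) = -15 + 5*(-1 + c)² + 5*d*(17 + c))
X(1325, G(6)) - 1*4510333 = (-15 + 5*(-1 + 1325)² + 85*6 + 5*1325*6) - 1*4510333 = (-15 + 5*1324² + 510 + 39750) - 4510333 = (-15 + 5*1752976 + 510 + 39750) - 4510333 = (-15 + 8764880 + 510 + 39750) - 4510333 = 8805125 - 4510333 = 4294792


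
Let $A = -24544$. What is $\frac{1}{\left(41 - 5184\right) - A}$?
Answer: $\frac{1}{19401} \approx 5.1544 \cdot 10^{-5}$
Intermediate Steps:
$\frac{1}{\left(41 - 5184\right) - A} = \frac{1}{\left(41 - 5184\right) - -24544} = \frac{1}{\left(41 - 5184\right) + 24544} = \frac{1}{-5143 + 24544} = \frac{1}{19401}$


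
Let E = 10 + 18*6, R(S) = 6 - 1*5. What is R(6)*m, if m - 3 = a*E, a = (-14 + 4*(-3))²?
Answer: 79771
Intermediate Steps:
R(S) = 1 (R(S) = 6 - 5 = 1)
a = 676 (a = (-14 - 12)² = (-26)² = 676)
E = 118 (E = 10 + 108 = 118)
m = 79771 (m = 3 + 676*118 = 3 + 79768 = 79771)
R(6)*m = 1*79771 = 79771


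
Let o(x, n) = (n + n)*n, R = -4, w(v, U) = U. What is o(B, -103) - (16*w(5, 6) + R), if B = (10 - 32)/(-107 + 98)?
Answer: 21126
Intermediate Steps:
B = 22/9 (B = -22/(-9) = -22*(-1/9) = 22/9 ≈ 2.4444)
o(x, n) = 2*n**2 (o(x, n) = (2*n)*n = 2*n**2)
o(B, -103) - (16*w(5, 6) + R) = 2*(-103)**2 - (16*6 - 4) = 2*10609 - (96 - 4) = 21218 - 1*92 = 21218 - 92 = 21126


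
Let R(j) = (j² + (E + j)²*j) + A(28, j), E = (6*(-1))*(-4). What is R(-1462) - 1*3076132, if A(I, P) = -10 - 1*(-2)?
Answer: -3024126624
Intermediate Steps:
A(I, P) = -8 (A(I, P) = -10 + 2 = -8)
E = 24 (E = -6*(-4) = 24)
R(j) = -8 + j² + j*(24 + j)² (R(j) = (j² + (24 + j)²*j) - 8 = (j² + j*(24 + j)²) - 8 = -8 + j² + j*(24 + j)²)
R(-1462) - 1*3076132 = (-8 + (-1462)² - 1462*(24 - 1462)²) - 1*3076132 = (-8 + 2137444 - 1462*(-1438)²) - 3076132 = (-8 + 2137444 - 1462*2067844) - 3076132 = (-8 + 2137444 - 3023187928) - 3076132 = -3021050492 - 3076132 = -3024126624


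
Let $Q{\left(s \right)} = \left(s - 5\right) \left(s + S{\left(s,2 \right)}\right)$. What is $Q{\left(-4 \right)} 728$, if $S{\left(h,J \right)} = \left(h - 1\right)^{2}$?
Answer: $-137592$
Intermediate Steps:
$S{\left(h,J \right)} = \left(-1 + h\right)^{2}$
$Q{\left(s \right)} = \left(-5 + s\right) \left(s + \left(-1 + s\right)^{2}\right)$ ($Q{\left(s \right)} = \left(s - 5\right) \left(s + \left(-1 + s\right)^{2}\right) = \left(-5 + s\right) \left(s + \left(-1 + s\right)^{2}\right)$)
$Q{\left(-4 \right)} 728 = \left(-5 + \left(-4\right)^{3} - 6 \left(-4\right)^{2} + 6 \left(-4\right)\right) 728 = \left(-5 - 64 - 96 - 24\right) 728 = \left(-189\right) 728 = -137592$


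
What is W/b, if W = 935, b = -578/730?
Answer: -20075/17 ≈ -1180.9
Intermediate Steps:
b = -289/365 (b = -578*1/730 = -289/365 ≈ -0.79178)
W/b = 935/(-289/365) = 935*(-365/289) = -20075/17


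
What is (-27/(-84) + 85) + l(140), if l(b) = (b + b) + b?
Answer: 14149/28 ≈ 505.32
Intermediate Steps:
l(b) = 3*b (l(b) = 2*b + b = 3*b)
(-27/(-84) + 85) + l(140) = (-27/(-84) + 85) + 3*140 = (-27*(-1/84) + 85) + 420 = (9/28 + 85) + 420 = 2389/28 + 420 = 14149/28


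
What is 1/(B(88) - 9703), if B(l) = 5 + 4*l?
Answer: -1/9346 ≈ -0.00010700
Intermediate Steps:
1/(B(88) - 9703) = 1/((5 + 4*88) - 9703) = 1/((5 + 352) - 9703) = 1/(357 - 9703) = 1/(-9346) = -1/9346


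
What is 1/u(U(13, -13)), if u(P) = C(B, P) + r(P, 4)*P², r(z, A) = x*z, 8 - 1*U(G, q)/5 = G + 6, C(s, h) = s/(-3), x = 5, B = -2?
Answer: -3/2495623 ≈ -1.2021e-6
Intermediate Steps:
C(s, h) = -s/3 (C(s, h) = s*(-⅓) = -s/3)
U(G, q) = 10 - 5*G (U(G, q) = 40 - 5*(G + 6) = 40 - 5*(6 + G) = 40 + (-30 - 5*G) = 10 - 5*G)
r(z, A) = 5*z
u(P) = ⅔ + 5*P³ (u(P) = -⅓*(-2) + (5*P)*P² = ⅔ + 5*P³)
1/u(U(13, -13)) = 1/(⅔ + 5*(10 - 5*13)³) = 1/(⅔ + 5*(10 - 65)³) = 1/(⅔ + 5*(-55)³) = 1/(⅔ + 5*(-166375)) = 1/(⅔ - 831875) = 1/(-2495623/3) = -3/2495623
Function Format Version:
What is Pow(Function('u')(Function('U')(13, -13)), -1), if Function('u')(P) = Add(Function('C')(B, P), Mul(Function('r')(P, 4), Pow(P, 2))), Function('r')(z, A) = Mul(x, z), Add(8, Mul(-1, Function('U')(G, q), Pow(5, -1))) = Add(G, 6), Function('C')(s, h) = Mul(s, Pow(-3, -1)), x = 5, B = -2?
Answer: Rational(-3, 2495623) ≈ -1.2021e-6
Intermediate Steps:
Function('C')(s, h) = Mul(Rational(-1, 3), s) (Function('C')(s, h) = Mul(s, Rational(-1, 3)) = Mul(Rational(-1, 3), s))
Function('U')(G, q) = Add(10, Mul(-5, G)) (Function('U')(G, q) = Add(40, Mul(-5, Add(G, 6))) = Add(40, Mul(-5, Add(6, G))) = Add(40, Add(-30, Mul(-5, G))) = Add(10, Mul(-5, G)))
Function('r')(z, A) = Mul(5, z)
Function('u')(P) = Add(Rational(2, 3), Mul(5, Pow(P, 3))) (Function('u')(P) = Add(Mul(Rational(-1, 3), -2), Mul(Mul(5, P), Pow(P, 2))) = Add(Rational(2, 3), Mul(5, Pow(P, 3))))
Pow(Function('u')(Function('U')(13, -13)), -1) = Pow(Add(Rational(2, 3), Mul(5, Pow(Add(10, Mul(-5, 13)), 3))), -1) = Pow(Add(Rational(2, 3), Mul(5, Pow(Add(10, -65), 3))), -1) = Pow(Add(Rational(2, 3), Mul(5, Pow(-55, 3))), -1) = Pow(Add(Rational(2, 3), Mul(5, -166375)), -1) = Pow(Add(Rational(2, 3), -831875), -1) = Pow(Rational(-2495623, 3), -1) = Rational(-3, 2495623)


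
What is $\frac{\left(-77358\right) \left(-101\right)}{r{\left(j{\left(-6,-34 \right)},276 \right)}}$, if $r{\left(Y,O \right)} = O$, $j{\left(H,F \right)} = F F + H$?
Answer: $\frac{1302193}{46} \approx 28309.0$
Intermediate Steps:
$j{\left(H,F \right)} = H + F^{2}$ ($j{\left(H,F \right)} = F^{2} + H = H + F^{2}$)
$\frac{\left(-77358\right) \left(-101\right)}{r{\left(j{\left(-6,-34 \right)},276 \right)}} = \frac{\left(-77358\right) \left(-101\right)}{276} = 7813158 \cdot \frac{1}{276} = \frac{1302193}{46}$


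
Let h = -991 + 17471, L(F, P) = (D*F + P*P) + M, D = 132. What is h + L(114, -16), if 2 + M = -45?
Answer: 31737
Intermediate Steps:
M = -47 (M = -2 - 45 = -47)
L(F, P) = -47 + P² + 132*F (L(F, P) = (132*F + P*P) - 47 = (132*F + P²) - 47 = (P² + 132*F) - 47 = -47 + P² + 132*F)
h = 16480
h + L(114, -16) = 16480 + (-47 + (-16)² + 132*114) = 16480 + (-47 + 256 + 15048) = 16480 + 15257 = 31737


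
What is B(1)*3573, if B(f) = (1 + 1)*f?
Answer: 7146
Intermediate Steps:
B(f) = 2*f
B(1)*3573 = (2*1)*3573 = 2*3573 = 7146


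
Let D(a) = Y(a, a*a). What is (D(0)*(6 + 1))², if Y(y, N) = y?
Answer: 0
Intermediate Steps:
D(a) = a
(D(0)*(6 + 1))² = (0*(6 + 1))² = (0*7)² = 0² = 0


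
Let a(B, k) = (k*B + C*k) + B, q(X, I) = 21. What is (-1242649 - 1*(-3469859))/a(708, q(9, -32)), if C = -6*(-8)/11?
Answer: 12249655/86172 ≈ 142.15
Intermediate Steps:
C = 48/11 (C = 48*(1/11) = 48/11 ≈ 4.3636)
a(B, k) = B + 48*k/11 + B*k (a(B, k) = (k*B + 48*k/11) + B = (B*k + 48*k/11) + B = (48*k/11 + B*k) + B = B + 48*k/11 + B*k)
(-1242649 - 1*(-3469859))/a(708, q(9, -32)) = (-1242649 - 1*(-3469859))/(708 + (48/11)*21 + 708*21) = (-1242649 + 3469859)/(708 + 1008/11 + 14868) = 2227210/(172344/11) = 2227210*(11/172344) = 12249655/86172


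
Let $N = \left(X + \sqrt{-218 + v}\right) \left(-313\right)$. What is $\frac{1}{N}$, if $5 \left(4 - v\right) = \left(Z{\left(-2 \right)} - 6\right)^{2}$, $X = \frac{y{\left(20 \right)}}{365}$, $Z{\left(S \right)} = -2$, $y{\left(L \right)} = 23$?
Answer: $- \frac{8395}{9457595167} + \frac{239805 i \sqrt{70}}{9457595167} \approx -8.8765 \cdot 10^{-7} + 0.00021214 i$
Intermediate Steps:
$X = \frac{23}{365} \approx 0.063014$
$v = - \frac{44}{5}$ ($v = 4 - \frac{\left(-2 - 6\right)^{2}}{5} = 4 - \frac{\left(-8\right)^{2}}{5} = 4 - \frac{64}{5} = - \frac{44}{5} \approx -8.8$)
$N = - \frac{7199}{365} - \frac{2817 i \sqrt{70}}{5}$ ($N = \left(\frac{23}{365} + \sqrt{-218 - \frac{44}{5}}\right) \left(-313\right) = \left(\frac{23}{365} + \sqrt{- \frac{1134}{5}}\right) \left(-313\right) = \left(\frac{23}{365} + \frac{9 i \sqrt{70}}{5}\right) \left(-313\right) = - \frac{7199}{365} - \frac{2817 i \sqrt{70}}{5} \approx -19.723 - 4713.7 i$)
$\frac{1}{N} = \frac{1}{- \frac{7199}{365} - \frac{2817 i \sqrt{70}}{5}}$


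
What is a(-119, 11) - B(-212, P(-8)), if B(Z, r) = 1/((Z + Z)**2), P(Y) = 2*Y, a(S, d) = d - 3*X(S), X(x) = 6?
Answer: -1258433/179776 ≈ -7.0000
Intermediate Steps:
a(S, d) = -18 + d (a(S, d) = d - 3*6 = d - 18 = -18 + d)
B(Z, r) = 1/(4*Z**2) (B(Z, r) = 1/((2*Z)**2) = 1/(4*Z**2))
a(-119, 11) - B(-212, P(-8)) = (-18 + 11) - 1/(4*(-212)**2) = -7 - 1/(4*44944) = -7 - 1*1/179776 = -7 - 1/179776 = -1258433/179776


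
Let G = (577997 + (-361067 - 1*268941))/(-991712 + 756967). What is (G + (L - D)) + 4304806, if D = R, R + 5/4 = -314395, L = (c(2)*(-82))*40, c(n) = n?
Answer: 4331179027949/938980 ≈ 4.6126e+6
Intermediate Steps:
L = -6560 (L = (2*(-82))*40 = -164*40 = -6560)
R = -1257585/4 (R = -5/4 - 314395 = -1257585/4 ≈ -3.1440e+5)
G = 52011/234745 (G = (577997 + (-361067 - 268941))/(-234745) = (577997 - 630008)*(-1/234745) = -52011*(-1/234745) = 52011/234745 ≈ 0.22156)
D = -1257585/4 ≈ -3.1440e+5
(G + (L - D)) + 4304806 = (52011/234745 + (-6560 - 1*(-1257585/4))) + 4304806 = (52011/234745 + (-6560 + 1257585/4)) + 4304806 = (52011/234745 + 1231345/4) + 4304806 = 289052290069/938980 + 4304806 = 4331179027949/938980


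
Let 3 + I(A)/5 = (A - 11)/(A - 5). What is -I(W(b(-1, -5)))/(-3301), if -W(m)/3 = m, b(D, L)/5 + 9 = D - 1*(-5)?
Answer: -73/23107 ≈ -0.0031592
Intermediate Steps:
b(D, L) = -20 + 5*D (b(D, L) = -45 + 5*(D - 1*(-5)) = -45 + 5*(D + 5) = -45 + 5*(5 + D) = -45 + (25 + 5*D) = -20 + 5*D)
W(m) = -3*m
I(A) = -15 + 5*(-11 + A)/(-5 + A) (I(A) = -15 + 5*((A - 11)/(A - 5)) = -15 + 5*((-11 + A)/(-5 + A)) = -15 + 5*(-11 + A)/(-5 + A))
-I(W(b(-1, -5)))/(-3301) = -10*(2 - (-3)*(-20 + 5*(-1)))/(-5 - 3*(-20 + 5*(-1)))/(-3301) = -10*(2 - (-3)*(-20 - 5))/(-5 - 3*(-20 - 5))*(-1)/3301 = -10*(2 - (-3)*(-25))/(-5 - 3*(-25))*(-1)/3301 = -10*(2 - 1*75)/(-5 + 75)*(-1)/3301 = -10*(2 - 75)/70*(-1)/3301 = -10*(1/70)*(-73)*(-1)/3301 = -(-73)*(-1)/(7*3301) = -1*73/23107 = -73/23107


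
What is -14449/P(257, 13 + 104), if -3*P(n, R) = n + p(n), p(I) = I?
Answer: 43347/514 ≈ 84.333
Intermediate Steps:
P(n, R) = -2*n/3 (P(n, R) = -(n + n)/3 = -2*n/3)
-14449/P(257, 13 + 104) = -14449/((-2/3*257)) = -14449/(-514/3) = -14449*(-3/514) = 43347/514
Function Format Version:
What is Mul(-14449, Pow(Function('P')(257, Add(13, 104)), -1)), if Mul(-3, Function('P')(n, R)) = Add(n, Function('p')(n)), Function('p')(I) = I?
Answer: Rational(43347, 514) ≈ 84.333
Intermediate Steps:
Function('P')(n, R) = Mul(Rational(-2, 3), n) (Function('P')(n, R) = Mul(Rational(-1, 3), Add(n, n)) = Mul(Rational(-1, 3), Mul(2, n)) = Mul(Rational(-2, 3), n))
Mul(-14449, Pow(Function('P')(257, Add(13, 104)), -1)) = Mul(-14449, Pow(Mul(Rational(-2, 3), 257), -1)) = Mul(-14449, Pow(Rational(-514, 3), -1)) = Mul(-14449, Rational(-3, 514)) = Rational(43347, 514)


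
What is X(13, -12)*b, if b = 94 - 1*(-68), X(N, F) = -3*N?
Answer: -6318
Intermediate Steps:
b = 162 (b = 94 + 68 = 162)
X(13, -12)*b = -3*13*162 = -39*162 = -6318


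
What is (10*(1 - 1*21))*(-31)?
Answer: 6200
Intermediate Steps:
(10*(1 - 1*21))*(-31) = (10*(1 - 21))*(-31) = (10*(-20))*(-31) = -200*(-31) = 6200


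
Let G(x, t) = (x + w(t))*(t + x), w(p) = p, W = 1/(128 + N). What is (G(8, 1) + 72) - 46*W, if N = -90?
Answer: 2884/19 ≈ 151.79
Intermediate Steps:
W = 1/38 (W = 1/(128 - 90) = 1/38 ≈ 0.026316)
G(x, t) = (t + x)² (G(x, t) = (x + t)*(t + x) = (t + x)*(t + x) = (t + x)²)
(G(8, 1) + 72) - 46*W = ((1² + 8² + 2*1*8) + 72) - 46*1/38 = ((1 + 64 + 16) + 72) - 23/19 = (81 + 72) - 23/19 = 153 - 23/19 = 2884/19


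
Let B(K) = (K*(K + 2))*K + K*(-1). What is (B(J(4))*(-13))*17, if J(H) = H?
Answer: -20332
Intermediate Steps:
B(K) = -K + K²*(2 + K) (B(K) = (K*(2 + K))*K - K = K²*(2 + K) - K = -K + K²*(2 + K))
(B(J(4))*(-13))*17 = ((4*(-1 + 4² + 2*4))*(-13))*17 = ((4*(-1 + 16 + 8))*(-13))*17 = ((4*23)*(-13))*17 = (92*(-13))*17 = -1196*17 = -20332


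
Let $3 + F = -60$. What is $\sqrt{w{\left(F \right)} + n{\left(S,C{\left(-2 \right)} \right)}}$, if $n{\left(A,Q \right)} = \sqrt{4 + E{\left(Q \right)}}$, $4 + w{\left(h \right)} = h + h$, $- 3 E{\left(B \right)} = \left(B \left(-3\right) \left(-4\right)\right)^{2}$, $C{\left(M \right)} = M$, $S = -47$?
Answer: $\sqrt{-130 + 2 i \sqrt{47}} \approx 0.60045 + 11.418 i$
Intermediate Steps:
$F = -63$ ($F = -3 - 60 = -63$)
$E{\left(B \right)} = - 48 B^{2}$ ($E{\left(B \right)} = - \frac{\left(B \left(-3\right) \left(-4\right)\right)^{2}}{3} = - \frac{\left(- 3 B \left(-4\right)\right)^{2}}{3} = - \frac{\left(12 B\right)^{2}}{3} = - \frac{144 B^{2}}{3} = - 48 B^{2}$)
$w{\left(h \right)} = -4 + 2 h$ ($w{\left(h \right)} = -4 + \left(h + h\right) = -4 + 2 h$)
$n{\left(A,Q \right)} = \sqrt{4 - 48 Q^{2}}$
$\sqrt{w{\left(F \right)} + n{\left(S,C{\left(-2 \right)} \right)}} = \sqrt{\left(-4 + 2 \left(-63\right)\right) + 2 \sqrt{1 - 12 \left(-2\right)^{2}}} = \sqrt{\left(-4 - 126\right) + 2 \sqrt{1 - 48}} = \sqrt{-130 + 2 \sqrt{1 - 48}} = \sqrt{-130 + 2 \sqrt{-47}} = \sqrt{-130 + 2 i \sqrt{47}}$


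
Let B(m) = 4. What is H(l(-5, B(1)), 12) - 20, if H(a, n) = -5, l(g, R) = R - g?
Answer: -25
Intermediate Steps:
H(l(-5, B(1)), 12) - 20 = -5 - 20 = -25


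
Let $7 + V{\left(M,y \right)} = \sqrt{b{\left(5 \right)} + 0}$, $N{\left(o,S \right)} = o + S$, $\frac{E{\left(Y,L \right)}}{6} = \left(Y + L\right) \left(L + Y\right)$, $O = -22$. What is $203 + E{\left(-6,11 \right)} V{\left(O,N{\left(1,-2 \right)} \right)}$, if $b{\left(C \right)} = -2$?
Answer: $-847 + 150 i \sqrt{2} \approx -847.0 + 212.13 i$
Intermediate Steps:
$E{\left(Y,L \right)} = 6 \left(L + Y\right)^{2}$ ($E{\left(Y,L \right)} = 6 \left(Y + L\right) \left(L + Y\right) = 6 \left(L + Y\right) \left(L + Y\right) = 6 \left(L + Y\right)^{2}$)
$N{\left(o,S \right)} = S + o$
$V{\left(M,y \right)} = -7 + i \sqrt{2}$ ($V{\left(M,y \right)} = -7 + \sqrt{-2 + 0} = -7 + \sqrt{-2} = -7 + i \sqrt{2}$)
$203 + E{\left(-6,11 \right)} V{\left(O,N{\left(1,-2 \right)} \right)} = 203 + 6 \left(11 - 6\right)^{2} \left(-7 + i \sqrt{2}\right) = 203 + 6 \cdot 5^{2} \left(-7 + i \sqrt{2}\right) = 203 + 6 \cdot 25 \left(-7 + i \sqrt{2}\right) = 203 + 150 \left(-7 + i \sqrt{2}\right) = 203 - \left(1050 - 150 i \sqrt{2}\right) = -847 + 150 i \sqrt{2}$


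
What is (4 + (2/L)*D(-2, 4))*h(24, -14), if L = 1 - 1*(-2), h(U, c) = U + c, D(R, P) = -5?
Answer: 20/3 ≈ 6.6667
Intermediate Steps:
L = 3 (L = 1 + 2 = 3)
(4 + (2/L)*D(-2, 4))*h(24, -14) = (4 + (2/3)*(-5))*(24 - 14) = (4 + (2*(1/3))*(-5))*10 = (4 + (2/3)*(-5))*10 = (4 - 10/3)*10 = (2/3)*10 = 20/3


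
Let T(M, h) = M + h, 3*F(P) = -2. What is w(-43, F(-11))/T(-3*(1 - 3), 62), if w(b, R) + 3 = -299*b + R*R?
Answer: 57845/306 ≈ 189.04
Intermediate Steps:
F(P) = -2/3 (F(P) = (1/3)*(-2) = -2/3)
w(b, R) = -3 + R**2 - 299*b (w(b, R) = -3 + (-299*b + R*R) = -3 + (-299*b + R**2) = -3 + (R**2 - 299*b) = -3 + R**2 - 299*b)
w(-43, F(-11))/T(-3*(1 - 3), 62) = (-3 + (-2/3)**2 - 299*(-43))/(-3*(1 - 3) + 62) = (-3 + 4/9 + 12857)/(-3*(-2) + 62) = 115690/(9*(6 + 62)) = (115690/9)/68 = (115690/9)*(1/68) = 57845/306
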